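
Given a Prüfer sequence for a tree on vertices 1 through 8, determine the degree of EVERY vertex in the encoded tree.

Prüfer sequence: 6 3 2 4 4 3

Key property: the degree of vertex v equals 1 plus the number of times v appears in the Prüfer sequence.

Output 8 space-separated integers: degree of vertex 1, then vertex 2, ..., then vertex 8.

Answer: 1 2 3 3 1 2 1 1

Derivation:
p_1 = 6: count[6] becomes 1
p_2 = 3: count[3] becomes 1
p_3 = 2: count[2] becomes 1
p_4 = 4: count[4] becomes 1
p_5 = 4: count[4] becomes 2
p_6 = 3: count[3] becomes 2
Degrees (1 + count): deg[1]=1+0=1, deg[2]=1+1=2, deg[3]=1+2=3, deg[4]=1+2=3, deg[5]=1+0=1, deg[6]=1+1=2, deg[7]=1+0=1, deg[8]=1+0=1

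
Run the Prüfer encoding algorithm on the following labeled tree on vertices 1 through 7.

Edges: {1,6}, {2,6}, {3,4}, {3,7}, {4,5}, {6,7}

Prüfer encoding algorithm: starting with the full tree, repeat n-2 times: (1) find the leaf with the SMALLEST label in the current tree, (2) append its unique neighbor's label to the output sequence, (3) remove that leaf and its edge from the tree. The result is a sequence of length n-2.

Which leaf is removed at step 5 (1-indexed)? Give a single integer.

Step 1: current leaves = {1,2,5}. Remove leaf 1 (neighbor: 6).
Step 2: current leaves = {2,5}. Remove leaf 2 (neighbor: 6).
Step 3: current leaves = {5,6}. Remove leaf 5 (neighbor: 4).
Step 4: current leaves = {4,6}. Remove leaf 4 (neighbor: 3).
Step 5: current leaves = {3,6}. Remove leaf 3 (neighbor: 7).

Answer: 3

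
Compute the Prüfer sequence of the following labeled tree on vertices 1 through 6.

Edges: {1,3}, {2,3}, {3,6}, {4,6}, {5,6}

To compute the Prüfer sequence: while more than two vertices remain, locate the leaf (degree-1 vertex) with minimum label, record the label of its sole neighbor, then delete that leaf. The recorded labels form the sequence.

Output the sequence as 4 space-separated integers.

Step 1: leaves = {1,2,4,5}. Remove smallest leaf 1, emit neighbor 3.
Step 2: leaves = {2,4,5}. Remove smallest leaf 2, emit neighbor 3.
Step 3: leaves = {3,4,5}. Remove smallest leaf 3, emit neighbor 6.
Step 4: leaves = {4,5}. Remove smallest leaf 4, emit neighbor 6.
Done: 2 vertices remain (5, 6). Sequence = [3 3 6 6]

Answer: 3 3 6 6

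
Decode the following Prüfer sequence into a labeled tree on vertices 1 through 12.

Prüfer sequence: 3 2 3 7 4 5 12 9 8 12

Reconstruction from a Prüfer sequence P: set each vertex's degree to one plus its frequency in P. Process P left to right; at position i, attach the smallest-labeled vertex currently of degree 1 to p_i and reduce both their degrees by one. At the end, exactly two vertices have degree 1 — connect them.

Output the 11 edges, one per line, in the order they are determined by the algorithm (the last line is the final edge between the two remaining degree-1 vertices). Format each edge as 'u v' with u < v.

Initial degrees: {1:1, 2:2, 3:3, 4:2, 5:2, 6:1, 7:2, 8:2, 9:2, 10:1, 11:1, 12:3}
Step 1: smallest deg-1 vertex = 1, p_1 = 3. Add edge {1,3}. Now deg[1]=0, deg[3]=2.
Step 2: smallest deg-1 vertex = 6, p_2 = 2. Add edge {2,6}. Now deg[6]=0, deg[2]=1.
Step 3: smallest deg-1 vertex = 2, p_3 = 3. Add edge {2,3}. Now deg[2]=0, deg[3]=1.
Step 4: smallest deg-1 vertex = 3, p_4 = 7. Add edge {3,7}. Now deg[3]=0, deg[7]=1.
Step 5: smallest deg-1 vertex = 7, p_5 = 4. Add edge {4,7}. Now deg[7]=0, deg[4]=1.
Step 6: smallest deg-1 vertex = 4, p_6 = 5. Add edge {4,5}. Now deg[4]=0, deg[5]=1.
Step 7: smallest deg-1 vertex = 5, p_7 = 12. Add edge {5,12}. Now deg[5]=0, deg[12]=2.
Step 8: smallest deg-1 vertex = 10, p_8 = 9. Add edge {9,10}. Now deg[10]=0, deg[9]=1.
Step 9: smallest deg-1 vertex = 9, p_9 = 8. Add edge {8,9}. Now deg[9]=0, deg[8]=1.
Step 10: smallest deg-1 vertex = 8, p_10 = 12. Add edge {8,12}. Now deg[8]=0, deg[12]=1.
Final: two remaining deg-1 vertices are 11, 12. Add edge {11,12}.

Answer: 1 3
2 6
2 3
3 7
4 7
4 5
5 12
9 10
8 9
8 12
11 12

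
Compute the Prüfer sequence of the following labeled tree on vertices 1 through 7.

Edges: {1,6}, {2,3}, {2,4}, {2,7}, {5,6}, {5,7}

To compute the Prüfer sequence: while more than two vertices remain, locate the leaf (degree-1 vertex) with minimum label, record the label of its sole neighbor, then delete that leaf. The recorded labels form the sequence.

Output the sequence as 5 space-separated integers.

Answer: 6 2 2 7 5

Derivation:
Step 1: leaves = {1,3,4}. Remove smallest leaf 1, emit neighbor 6.
Step 2: leaves = {3,4,6}. Remove smallest leaf 3, emit neighbor 2.
Step 3: leaves = {4,6}. Remove smallest leaf 4, emit neighbor 2.
Step 4: leaves = {2,6}. Remove smallest leaf 2, emit neighbor 7.
Step 5: leaves = {6,7}. Remove smallest leaf 6, emit neighbor 5.
Done: 2 vertices remain (5, 7). Sequence = [6 2 2 7 5]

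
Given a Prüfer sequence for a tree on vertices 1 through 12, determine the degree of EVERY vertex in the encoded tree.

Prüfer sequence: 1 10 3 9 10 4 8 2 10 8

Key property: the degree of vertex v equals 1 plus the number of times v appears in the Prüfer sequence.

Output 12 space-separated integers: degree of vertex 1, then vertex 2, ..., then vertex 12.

Answer: 2 2 2 2 1 1 1 3 2 4 1 1

Derivation:
p_1 = 1: count[1] becomes 1
p_2 = 10: count[10] becomes 1
p_3 = 3: count[3] becomes 1
p_4 = 9: count[9] becomes 1
p_5 = 10: count[10] becomes 2
p_6 = 4: count[4] becomes 1
p_7 = 8: count[8] becomes 1
p_8 = 2: count[2] becomes 1
p_9 = 10: count[10] becomes 3
p_10 = 8: count[8] becomes 2
Degrees (1 + count): deg[1]=1+1=2, deg[2]=1+1=2, deg[3]=1+1=2, deg[4]=1+1=2, deg[5]=1+0=1, deg[6]=1+0=1, deg[7]=1+0=1, deg[8]=1+2=3, deg[9]=1+1=2, deg[10]=1+3=4, deg[11]=1+0=1, deg[12]=1+0=1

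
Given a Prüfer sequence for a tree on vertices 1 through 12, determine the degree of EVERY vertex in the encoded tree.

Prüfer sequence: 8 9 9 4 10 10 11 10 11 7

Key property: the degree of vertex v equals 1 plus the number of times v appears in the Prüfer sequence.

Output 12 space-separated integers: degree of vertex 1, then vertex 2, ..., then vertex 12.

Answer: 1 1 1 2 1 1 2 2 3 4 3 1

Derivation:
p_1 = 8: count[8] becomes 1
p_2 = 9: count[9] becomes 1
p_3 = 9: count[9] becomes 2
p_4 = 4: count[4] becomes 1
p_5 = 10: count[10] becomes 1
p_6 = 10: count[10] becomes 2
p_7 = 11: count[11] becomes 1
p_8 = 10: count[10] becomes 3
p_9 = 11: count[11] becomes 2
p_10 = 7: count[7] becomes 1
Degrees (1 + count): deg[1]=1+0=1, deg[2]=1+0=1, deg[3]=1+0=1, deg[4]=1+1=2, deg[5]=1+0=1, deg[6]=1+0=1, deg[7]=1+1=2, deg[8]=1+1=2, deg[9]=1+2=3, deg[10]=1+3=4, deg[11]=1+2=3, deg[12]=1+0=1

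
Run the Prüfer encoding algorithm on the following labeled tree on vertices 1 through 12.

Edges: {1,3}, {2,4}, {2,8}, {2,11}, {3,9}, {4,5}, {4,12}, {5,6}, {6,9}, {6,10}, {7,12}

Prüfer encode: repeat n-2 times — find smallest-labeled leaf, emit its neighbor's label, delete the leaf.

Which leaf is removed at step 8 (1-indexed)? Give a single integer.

Answer: 5

Derivation:
Step 1: current leaves = {1,7,8,10,11}. Remove leaf 1 (neighbor: 3).
Step 2: current leaves = {3,7,8,10,11}. Remove leaf 3 (neighbor: 9).
Step 3: current leaves = {7,8,9,10,11}. Remove leaf 7 (neighbor: 12).
Step 4: current leaves = {8,9,10,11,12}. Remove leaf 8 (neighbor: 2).
Step 5: current leaves = {9,10,11,12}. Remove leaf 9 (neighbor: 6).
Step 6: current leaves = {10,11,12}. Remove leaf 10 (neighbor: 6).
Step 7: current leaves = {6,11,12}. Remove leaf 6 (neighbor: 5).
Step 8: current leaves = {5,11,12}. Remove leaf 5 (neighbor: 4).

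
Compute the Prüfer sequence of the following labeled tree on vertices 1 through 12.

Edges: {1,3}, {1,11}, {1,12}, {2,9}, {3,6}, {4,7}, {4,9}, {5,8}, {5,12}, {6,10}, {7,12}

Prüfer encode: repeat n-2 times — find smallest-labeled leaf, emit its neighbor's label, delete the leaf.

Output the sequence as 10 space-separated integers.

Answer: 9 5 12 4 7 12 6 3 1 1

Derivation:
Step 1: leaves = {2,8,10,11}. Remove smallest leaf 2, emit neighbor 9.
Step 2: leaves = {8,9,10,11}. Remove smallest leaf 8, emit neighbor 5.
Step 3: leaves = {5,9,10,11}. Remove smallest leaf 5, emit neighbor 12.
Step 4: leaves = {9,10,11}. Remove smallest leaf 9, emit neighbor 4.
Step 5: leaves = {4,10,11}. Remove smallest leaf 4, emit neighbor 7.
Step 6: leaves = {7,10,11}. Remove smallest leaf 7, emit neighbor 12.
Step 7: leaves = {10,11,12}. Remove smallest leaf 10, emit neighbor 6.
Step 8: leaves = {6,11,12}. Remove smallest leaf 6, emit neighbor 3.
Step 9: leaves = {3,11,12}. Remove smallest leaf 3, emit neighbor 1.
Step 10: leaves = {11,12}. Remove smallest leaf 11, emit neighbor 1.
Done: 2 vertices remain (1, 12). Sequence = [9 5 12 4 7 12 6 3 1 1]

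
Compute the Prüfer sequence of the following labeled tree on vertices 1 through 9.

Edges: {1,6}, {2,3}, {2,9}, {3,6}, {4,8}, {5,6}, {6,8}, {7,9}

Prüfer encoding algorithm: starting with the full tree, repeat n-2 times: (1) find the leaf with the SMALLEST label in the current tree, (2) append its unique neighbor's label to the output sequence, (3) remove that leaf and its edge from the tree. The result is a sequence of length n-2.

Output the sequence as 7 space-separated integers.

Answer: 6 8 6 9 6 3 2

Derivation:
Step 1: leaves = {1,4,5,7}. Remove smallest leaf 1, emit neighbor 6.
Step 2: leaves = {4,5,7}. Remove smallest leaf 4, emit neighbor 8.
Step 3: leaves = {5,7,8}. Remove smallest leaf 5, emit neighbor 6.
Step 4: leaves = {7,8}. Remove smallest leaf 7, emit neighbor 9.
Step 5: leaves = {8,9}. Remove smallest leaf 8, emit neighbor 6.
Step 6: leaves = {6,9}. Remove smallest leaf 6, emit neighbor 3.
Step 7: leaves = {3,9}. Remove smallest leaf 3, emit neighbor 2.
Done: 2 vertices remain (2, 9). Sequence = [6 8 6 9 6 3 2]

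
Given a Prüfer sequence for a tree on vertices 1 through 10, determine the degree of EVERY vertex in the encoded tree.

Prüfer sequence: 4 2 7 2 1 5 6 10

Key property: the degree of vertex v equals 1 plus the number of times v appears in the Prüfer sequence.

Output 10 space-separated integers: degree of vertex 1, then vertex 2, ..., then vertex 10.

p_1 = 4: count[4] becomes 1
p_2 = 2: count[2] becomes 1
p_3 = 7: count[7] becomes 1
p_4 = 2: count[2] becomes 2
p_5 = 1: count[1] becomes 1
p_6 = 5: count[5] becomes 1
p_7 = 6: count[6] becomes 1
p_8 = 10: count[10] becomes 1
Degrees (1 + count): deg[1]=1+1=2, deg[2]=1+2=3, deg[3]=1+0=1, deg[4]=1+1=2, deg[5]=1+1=2, deg[6]=1+1=2, deg[7]=1+1=2, deg[8]=1+0=1, deg[9]=1+0=1, deg[10]=1+1=2

Answer: 2 3 1 2 2 2 2 1 1 2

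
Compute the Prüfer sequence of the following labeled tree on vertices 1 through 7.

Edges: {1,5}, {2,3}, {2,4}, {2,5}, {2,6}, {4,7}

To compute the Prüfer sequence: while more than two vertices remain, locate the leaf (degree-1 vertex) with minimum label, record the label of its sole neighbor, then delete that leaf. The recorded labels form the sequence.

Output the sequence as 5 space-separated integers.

Step 1: leaves = {1,3,6,7}. Remove smallest leaf 1, emit neighbor 5.
Step 2: leaves = {3,5,6,7}. Remove smallest leaf 3, emit neighbor 2.
Step 3: leaves = {5,6,7}. Remove smallest leaf 5, emit neighbor 2.
Step 4: leaves = {6,7}. Remove smallest leaf 6, emit neighbor 2.
Step 5: leaves = {2,7}. Remove smallest leaf 2, emit neighbor 4.
Done: 2 vertices remain (4, 7). Sequence = [5 2 2 2 4]

Answer: 5 2 2 2 4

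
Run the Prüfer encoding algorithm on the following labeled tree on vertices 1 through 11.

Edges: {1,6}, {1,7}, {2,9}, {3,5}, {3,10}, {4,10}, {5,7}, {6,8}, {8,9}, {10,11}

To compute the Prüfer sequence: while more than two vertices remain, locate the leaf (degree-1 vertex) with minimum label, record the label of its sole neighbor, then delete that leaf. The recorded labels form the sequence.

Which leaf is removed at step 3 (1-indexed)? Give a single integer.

Step 1: current leaves = {2,4,11}. Remove leaf 2 (neighbor: 9).
Step 2: current leaves = {4,9,11}. Remove leaf 4 (neighbor: 10).
Step 3: current leaves = {9,11}. Remove leaf 9 (neighbor: 8).

Answer: 9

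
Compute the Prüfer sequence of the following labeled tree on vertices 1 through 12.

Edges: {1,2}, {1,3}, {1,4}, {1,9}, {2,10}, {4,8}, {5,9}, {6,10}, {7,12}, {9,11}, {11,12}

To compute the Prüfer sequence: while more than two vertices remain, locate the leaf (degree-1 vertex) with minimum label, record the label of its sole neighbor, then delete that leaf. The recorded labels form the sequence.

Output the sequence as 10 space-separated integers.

Step 1: leaves = {3,5,6,7,8}. Remove smallest leaf 3, emit neighbor 1.
Step 2: leaves = {5,6,7,8}. Remove smallest leaf 5, emit neighbor 9.
Step 3: leaves = {6,7,8}. Remove smallest leaf 6, emit neighbor 10.
Step 4: leaves = {7,8,10}. Remove smallest leaf 7, emit neighbor 12.
Step 5: leaves = {8,10,12}. Remove smallest leaf 8, emit neighbor 4.
Step 6: leaves = {4,10,12}. Remove smallest leaf 4, emit neighbor 1.
Step 7: leaves = {10,12}. Remove smallest leaf 10, emit neighbor 2.
Step 8: leaves = {2,12}. Remove smallest leaf 2, emit neighbor 1.
Step 9: leaves = {1,12}. Remove smallest leaf 1, emit neighbor 9.
Step 10: leaves = {9,12}. Remove smallest leaf 9, emit neighbor 11.
Done: 2 vertices remain (11, 12). Sequence = [1 9 10 12 4 1 2 1 9 11]

Answer: 1 9 10 12 4 1 2 1 9 11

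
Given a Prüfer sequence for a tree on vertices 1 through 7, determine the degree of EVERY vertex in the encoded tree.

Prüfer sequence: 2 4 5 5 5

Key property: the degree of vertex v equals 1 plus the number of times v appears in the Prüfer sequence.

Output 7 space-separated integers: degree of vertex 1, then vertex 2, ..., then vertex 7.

Answer: 1 2 1 2 4 1 1

Derivation:
p_1 = 2: count[2] becomes 1
p_2 = 4: count[4] becomes 1
p_3 = 5: count[5] becomes 1
p_4 = 5: count[5] becomes 2
p_5 = 5: count[5] becomes 3
Degrees (1 + count): deg[1]=1+0=1, deg[2]=1+1=2, deg[3]=1+0=1, deg[4]=1+1=2, deg[5]=1+3=4, deg[6]=1+0=1, deg[7]=1+0=1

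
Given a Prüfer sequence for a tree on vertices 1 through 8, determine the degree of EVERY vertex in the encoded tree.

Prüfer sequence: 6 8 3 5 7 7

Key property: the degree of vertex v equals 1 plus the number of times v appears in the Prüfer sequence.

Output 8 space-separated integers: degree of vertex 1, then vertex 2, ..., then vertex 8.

Answer: 1 1 2 1 2 2 3 2

Derivation:
p_1 = 6: count[6] becomes 1
p_2 = 8: count[8] becomes 1
p_3 = 3: count[3] becomes 1
p_4 = 5: count[5] becomes 1
p_5 = 7: count[7] becomes 1
p_6 = 7: count[7] becomes 2
Degrees (1 + count): deg[1]=1+0=1, deg[2]=1+0=1, deg[3]=1+1=2, deg[4]=1+0=1, deg[5]=1+1=2, deg[6]=1+1=2, deg[7]=1+2=3, deg[8]=1+1=2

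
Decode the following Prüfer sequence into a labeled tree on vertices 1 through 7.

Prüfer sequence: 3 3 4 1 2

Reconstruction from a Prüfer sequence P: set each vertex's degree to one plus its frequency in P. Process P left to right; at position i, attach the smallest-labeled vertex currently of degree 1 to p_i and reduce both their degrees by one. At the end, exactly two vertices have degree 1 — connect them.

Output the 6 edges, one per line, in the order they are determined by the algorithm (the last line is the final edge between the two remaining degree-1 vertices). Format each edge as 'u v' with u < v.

Initial degrees: {1:2, 2:2, 3:3, 4:2, 5:1, 6:1, 7:1}
Step 1: smallest deg-1 vertex = 5, p_1 = 3. Add edge {3,5}. Now deg[5]=0, deg[3]=2.
Step 2: smallest deg-1 vertex = 6, p_2 = 3. Add edge {3,6}. Now deg[6]=0, deg[3]=1.
Step 3: smallest deg-1 vertex = 3, p_3 = 4. Add edge {3,4}. Now deg[3]=0, deg[4]=1.
Step 4: smallest deg-1 vertex = 4, p_4 = 1. Add edge {1,4}. Now deg[4]=0, deg[1]=1.
Step 5: smallest deg-1 vertex = 1, p_5 = 2. Add edge {1,2}. Now deg[1]=0, deg[2]=1.
Final: two remaining deg-1 vertices are 2, 7. Add edge {2,7}.

Answer: 3 5
3 6
3 4
1 4
1 2
2 7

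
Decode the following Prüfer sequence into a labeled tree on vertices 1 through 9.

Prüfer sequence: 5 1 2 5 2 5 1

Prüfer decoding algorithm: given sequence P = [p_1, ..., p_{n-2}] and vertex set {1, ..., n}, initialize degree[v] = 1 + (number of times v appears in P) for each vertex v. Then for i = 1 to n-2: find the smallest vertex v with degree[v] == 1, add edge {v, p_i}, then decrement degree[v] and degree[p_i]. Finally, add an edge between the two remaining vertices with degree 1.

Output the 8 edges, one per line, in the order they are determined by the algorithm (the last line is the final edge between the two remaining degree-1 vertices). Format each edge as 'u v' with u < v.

Initial degrees: {1:3, 2:3, 3:1, 4:1, 5:4, 6:1, 7:1, 8:1, 9:1}
Step 1: smallest deg-1 vertex = 3, p_1 = 5. Add edge {3,5}. Now deg[3]=0, deg[5]=3.
Step 2: smallest deg-1 vertex = 4, p_2 = 1. Add edge {1,4}. Now deg[4]=0, deg[1]=2.
Step 3: smallest deg-1 vertex = 6, p_3 = 2. Add edge {2,6}. Now deg[6]=0, deg[2]=2.
Step 4: smallest deg-1 vertex = 7, p_4 = 5. Add edge {5,7}. Now deg[7]=0, deg[5]=2.
Step 5: smallest deg-1 vertex = 8, p_5 = 2. Add edge {2,8}. Now deg[8]=0, deg[2]=1.
Step 6: smallest deg-1 vertex = 2, p_6 = 5. Add edge {2,5}. Now deg[2]=0, deg[5]=1.
Step 7: smallest deg-1 vertex = 5, p_7 = 1. Add edge {1,5}. Now deg[5]=0, deg[1]=1.
Final: two remaining deg-1 vertices are 1, 9. Add edge {1,9}.

Answer: 3 5
1 4
2 6
5 7
2 8
2 5
1 5
1 9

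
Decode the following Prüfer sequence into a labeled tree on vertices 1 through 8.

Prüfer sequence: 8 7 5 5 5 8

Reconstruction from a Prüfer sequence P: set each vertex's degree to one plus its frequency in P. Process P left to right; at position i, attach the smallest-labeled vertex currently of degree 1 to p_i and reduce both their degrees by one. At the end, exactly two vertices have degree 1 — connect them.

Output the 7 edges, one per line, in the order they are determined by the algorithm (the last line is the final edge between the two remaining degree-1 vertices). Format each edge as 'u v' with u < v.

Initial degrees: {1:1, 2:1, 3:1, 4:1, 5:4, 6:1, 7:2, 8:3}
Step 1: smallest deg-1 vertex = 1, p_1 = 8. Add edge {1,8}. Now deg[1]=0, deg[8]=2.
Step 2: smallest deg-1 vertex = 2, p_2 = 7. Add edge {2,7}. Now deg[2]=0, deg[7]=1.
Step 3: smallest deg-1 vertex = 3, p_3 = 5. Add edge {3,5}. Now deg[3]=0, deg[5]=3.
Step 4: smallest deg-1 vertex = 4, p_4 = 5. Add edge {4,5}. Now deg[4]=0, deg[5]=2.
Step 5: smallest deg-1 vertex = 6, p_5 = 5. Add edge {5,6}. Now deg[6]=0, deg[5]=1.
Step 6: smallest deg-1 vertex = 5, p_6 = 8. Add edge {5,8}. Now deg[5]=0, deg[8]=1.
Final: two remaining deg-1 vertices are 7, 8. Add edge {7,8}.

Answer: 1 8
2 7
3 5
4 5
5 6
5 8
7 8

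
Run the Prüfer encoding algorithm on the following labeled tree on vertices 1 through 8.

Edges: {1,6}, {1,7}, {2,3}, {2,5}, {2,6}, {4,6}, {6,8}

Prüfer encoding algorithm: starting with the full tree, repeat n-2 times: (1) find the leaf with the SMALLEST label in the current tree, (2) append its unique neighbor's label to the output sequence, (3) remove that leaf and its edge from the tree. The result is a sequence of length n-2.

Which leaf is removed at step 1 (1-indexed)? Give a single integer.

Answer: 3

Derivation:
Step 1: current leaves = {3,4,5,7,8}. Remove leaf 3 (neighbor: 2).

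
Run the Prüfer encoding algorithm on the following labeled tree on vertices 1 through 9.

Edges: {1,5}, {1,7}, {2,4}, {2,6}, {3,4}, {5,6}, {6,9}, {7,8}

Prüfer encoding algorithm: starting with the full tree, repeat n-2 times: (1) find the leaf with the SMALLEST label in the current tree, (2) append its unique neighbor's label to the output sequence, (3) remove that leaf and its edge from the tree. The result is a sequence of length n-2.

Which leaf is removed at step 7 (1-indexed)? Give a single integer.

Step 1: current leaves = {3,8,9}. Remove leaf 3 (neighbor: 4).
Step 2: current leaves = {4,8,9}. Remove leaf 4 (neighbor: 2).
Step 3: current leaves = {2,8,9}. Remove leaf 2 (neighbor: 6).
Step 4: current leaves = {8,9}. Remove leaf 8 (neighbor: 7).
Step 5: current leaves = {7,9}. Remove leaf 7 (neighbor: 1).
Step 6: current leaves = {1,9}. Remove leaf 1 (neighbor: 5).
Step 7: current leaves = {5,9}. Remove leaf 5 (neighbor: 6).

Answer: 5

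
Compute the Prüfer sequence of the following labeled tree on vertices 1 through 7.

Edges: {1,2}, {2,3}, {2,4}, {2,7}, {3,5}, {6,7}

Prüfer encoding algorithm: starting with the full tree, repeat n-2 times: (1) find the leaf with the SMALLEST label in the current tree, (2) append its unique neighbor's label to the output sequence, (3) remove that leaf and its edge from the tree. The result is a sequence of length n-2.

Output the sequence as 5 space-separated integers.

Answer: 2 2 3 2 7

Derivation:
Step 1: leaves = {1,4,5,6}. Remove smallest leaf 1, emit neighbor 2.
Step 2: leaves = {4,5,6}. Remove smallest leaf 4, emit neighbor 2.
Step 3: leaves = {5,6}. Remove smallest leaf 5, emit neighbor 3.
Step 4: leaves = {3,6}. Remove smallest leaf 3, emit neighbor 2.
Step 5: leaves = {2,6}. Remove smallest leaf 2, emit neighbor 7.
Done: 2 vertices remain (6, 7). Sequence = [2 2 3 2 7]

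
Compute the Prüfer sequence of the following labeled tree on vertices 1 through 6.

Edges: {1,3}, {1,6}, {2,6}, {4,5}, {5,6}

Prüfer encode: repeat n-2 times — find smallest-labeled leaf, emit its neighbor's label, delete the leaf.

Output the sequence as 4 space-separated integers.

Answer: 6 1 6 5

Derivation:
Step 1: leaves = {2,3,4}. Remove smallest leaf 2, emit neighbor 6.
Step 2: leaves = {3,4}. Remove smallest leaf 3, emit neighbor 1.
Step 3: leaves = {1,4}. Remove smallest leaf 1, emit neighbor 6.
Step 4: leaves = {4,6}. Remove smallest leaf 4, emit neighbor 5.
Done: 2 vertices remain (5, 6). Sequence = [6 1 6 5]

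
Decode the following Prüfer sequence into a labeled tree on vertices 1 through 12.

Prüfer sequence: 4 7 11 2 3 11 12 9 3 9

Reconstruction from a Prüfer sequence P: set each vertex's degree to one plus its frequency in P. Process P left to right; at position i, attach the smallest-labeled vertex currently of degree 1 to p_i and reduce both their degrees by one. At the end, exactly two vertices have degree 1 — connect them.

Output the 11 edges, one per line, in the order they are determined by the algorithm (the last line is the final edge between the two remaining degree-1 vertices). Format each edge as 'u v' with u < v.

Answer: 1 4
4 7
5 11
2 6
2 3
7 11
8 12
9 10
3 11
3 9
9 12

Derivation:
Initial degrees: {1:1, 2:2, 3:3, 4:2, 5:1, 6:1, 7:2, 8:1, 9:3, 10:1, 11:3, 12:2}
Step 1: smallest deg-1 vertex = 1, p_1 = 4. Add edge {1,4}. Now deg[1]=0, deg[4]=1.
Step 2: smallest deg-1 vertex = 4, p_2 = 7. Add edge {4,7}. Now deg[4]=0, deg[7]=1.
Step 3: smallest deg-1 vertex = 5, p_3 = 11. Add edge {5,11}. Now deg[5]=0, deg[11]=2.
Step 4: smallest deg-1 vertex = 6, p_4 = 2. Add edge {2,6}. Now deg[6]=0, deg[2]=1.
Step 5: smallest deg-1 vertex = 2, p_5 = 3. Add edge {2,3}. Now deg[2]=0, deg[3]=2.
Step 6: smallest deg-1 vertex = 7, p_6 = 11. Add edge {7,11}. Now deg[7]=0, deg[11]=1.
Step 7: smallest deg-1 vertex = 8, p_7 = 12. Add edge {8,12}. Now deg[8]=0, deg[12]=1.
Step 8: smallest deg-1 vertex = 10, p_8 = 9. Add edge {9,10}. Now deg[10]=0, deg[9]=2.
Step 9: smallest deg-1 vertex = 11, p_9 = 3. Add edge {3,11}. Now deg[11]=0, deg[3]=1.
Step 10: smallest deg-1 vertex = 3, p_10 = 9. Add edge {3,9}. Now deg[3]=0, deg[9]=1.
Final: two remaining deg-1 vertices are 9, 12. Add edge {9,12}.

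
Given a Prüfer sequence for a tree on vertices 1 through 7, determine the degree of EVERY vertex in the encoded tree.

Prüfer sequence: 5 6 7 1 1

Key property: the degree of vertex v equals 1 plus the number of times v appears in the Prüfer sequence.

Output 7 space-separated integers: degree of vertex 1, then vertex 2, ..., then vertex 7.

p_1 = 5: count[5] becomes 1
p_2 = 6: count[6] becomes 1
p_3 = 7: count[7] becomes 1
p_4 = 1: count[1] becomes 1
p_5 = 1: count[1] becomes 2
Degrees (1 + count): deg[1]=1+2=3, deg[2]=1+0=1, deg[3]=1+0=1, deg[4]=1+0=1, deg[5]=1+1=2, deg[6]=1+1=2, deg[7]=1+1=2

Answer: 3 1 1 1 2 2 2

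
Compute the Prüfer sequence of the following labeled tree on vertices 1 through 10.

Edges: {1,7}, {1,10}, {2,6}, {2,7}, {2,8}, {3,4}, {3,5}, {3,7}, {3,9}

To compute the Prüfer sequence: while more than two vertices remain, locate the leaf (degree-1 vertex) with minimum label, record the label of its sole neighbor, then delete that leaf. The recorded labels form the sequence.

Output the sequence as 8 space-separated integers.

Step 1: leaves = {4,5,6,8,9,10}. Remove smallest leaf 4, emit neighbor 3.
Step 2: leaves = {5,6,8,9,10}. Remove smallest leaf 5, emit neighbor 3.
Step 3: leaves = {6,8,9,10}. Remove smallest leaf 6, emit neighbor 2.
Step 4: leaves = {8,9,10}. Remove smallest leaf 8, emit neighbor 2.
Step 5: leaves = {2,9,10}. Remove smallest leaf 2, emit neighbor 7.
Step 6: leaves = {9,10}. Remove smallest leaf 9, emit neighbor 3.
Step 7: leaves = {3,10}. Remove smallest leaf 3, emit neighbor 7.
Step 8: leaves = {7,10}. Remove smallest leaf 7, emit neighbor 1.
Done: 2 vertices remain (1, 10). Sequence = [3 3 2 2 7 3 7 1]

Answer: 3 3 2 2 7 3 7 1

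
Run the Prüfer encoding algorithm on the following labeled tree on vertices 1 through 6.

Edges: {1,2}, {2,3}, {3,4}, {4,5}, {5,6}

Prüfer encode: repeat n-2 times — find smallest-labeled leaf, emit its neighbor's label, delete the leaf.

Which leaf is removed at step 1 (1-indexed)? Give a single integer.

Step 1: current leaves = {1,6}. Remove leaf 1 (neighbor: 2).

Answer: 1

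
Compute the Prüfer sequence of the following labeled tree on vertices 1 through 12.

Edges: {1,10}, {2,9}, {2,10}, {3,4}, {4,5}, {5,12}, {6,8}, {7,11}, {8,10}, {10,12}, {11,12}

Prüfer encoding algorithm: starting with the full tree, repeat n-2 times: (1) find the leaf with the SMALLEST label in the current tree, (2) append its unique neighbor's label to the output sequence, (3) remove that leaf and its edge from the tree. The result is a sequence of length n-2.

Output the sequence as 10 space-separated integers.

Answer: 10 4 5 12 8 11 10 2 10 12

Derivation:
Step 1: leaves = {1,3,6,7,9}. Remove smallest leaf 1, emit neighbor 10.
Step 2: leaves = {3,6,7,9}. Remove smallest leaf 3, emit neighbor 4.
Step 3: leaves = {4,6,7,9}. Remove smallest leaf 4, emit neighbor 5.
Step 4: leaves = {5,6,7,9}. Remove smallest leaf 5, emit neighbor 12.
Step 5: leaves = {6,7,9}. Remove smallest leaf 6, emit neighbor 8.
Step 6: leaves = {7,8,9}. Remove smallest leaf 7, emit neighbor 11.
Step 7: leaves = {8,9,11}. Remove smallest leaf 8, emit neighbor 10.
Step 8: leaves = {9,11}. Remove smallest leaf 9, emit neighbor 2.
Step 9: leaves = {2,11}. Remove smallest leaf 2, emit neighbor 10.
Step 10: leaves = {10,11}. Remove smallest leaf 10, emit neighbor 12.
Done: 2 vertices remain (11, 12). Sequence = [10 4 5 12 8 11 10 2 10 12]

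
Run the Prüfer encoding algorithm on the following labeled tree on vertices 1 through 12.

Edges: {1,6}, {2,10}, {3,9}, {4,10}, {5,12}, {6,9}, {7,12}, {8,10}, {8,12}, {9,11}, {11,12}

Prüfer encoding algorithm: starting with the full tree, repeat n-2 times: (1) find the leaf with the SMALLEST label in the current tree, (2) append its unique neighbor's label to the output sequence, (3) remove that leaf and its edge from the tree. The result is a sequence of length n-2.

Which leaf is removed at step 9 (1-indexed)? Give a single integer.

Step 1: current leaves = {1,2,3,4,5,7}. Remove leaf 1 (neighbor: 6).
Step 2: current leaves = {2,3,4,5,6,7}. Remove leaf 2 (neighbor: 10).
Step 3: current leaves = {3,4,5,6,7}. Remove leaf 3 (neighbor: 9).
Step 4: current leaves = {4,5,6,7}. Remove leaf 4 (neighbor: 10).
Step 5: current leaves = {5,6,7,10}. Remove leaf 5 (neighbor: 12).
Step 6: current leaves = {6,7,10}. Remove leaf 6 (neighbor: 9).
Step 7: current leaves = {7,9,10}. Remove leaf 7 (neighbor: 12).
Step 8: current leaves = {9,10}. Remove leaf 9 (neighbor: 11).
Step 9: current leaves = {10,11}. Remove leaf 10 (neighbor: 8).

Answer: 10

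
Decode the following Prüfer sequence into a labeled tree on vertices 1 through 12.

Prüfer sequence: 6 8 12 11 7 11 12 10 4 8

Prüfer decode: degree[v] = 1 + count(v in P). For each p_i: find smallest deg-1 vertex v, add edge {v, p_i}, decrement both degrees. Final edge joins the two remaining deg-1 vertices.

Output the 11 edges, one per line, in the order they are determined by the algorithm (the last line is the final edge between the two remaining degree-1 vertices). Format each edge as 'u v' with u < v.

Answer: 1 6
2 8
3 12
5 11
6 7
7 11
9 12
10 11
4 10
4 8
8 12

Derivation:
Initial degrees: {1:1, 2:1, 3:1, 4:2, 5:1, 6:2, 7:2, 8:3, 9:1, 10:2, 11:3, 12:3}
Step 1: smallest deg-1 vertex = 1, p_1 = 6. Add edge {1,6}. Now deg[1]=0, deg[6]=1.
Step 2: smallest deg-1 vertex = 2, p_2 = 8. Add edge {2,8}. Now deg[2]=0, deg[8]=2.
Step 3: smallest deg-1 vertex = 3, p_3 = 12. Add edge {3,12}. Now deg[3]=0, deg[12]=2.
Step 4: smallest deg-1 vertex = 5, p_4 = 11. Add edge {5,11}. Now deg[5]=0, deg[11]=2.
Step 5: smallest deg-1 vertex = 6, p_5 = 7. Add edge {6,7}. Now deg[6]=0, deg[7]=1.
Step 6: smallest deg-1 vertex = 7, p_6 = 11. Add edge {7,11}. Now deg[7]=0, deg[11]=1.
Step 7: smallest deg-1 vertex = 9, p_7 = 12. Add edge {9,12}. Now deg[9]=0, deg[12]=1.
Step 8: smallest deg-1 vertex = 11, p_8 = 10. Add edge {10,11}. Now deg[11]=0, deg[10]=1.
Step 9: smallest deg-1 vertex = 10, p_9 = 4. Add edge {4,10}. Now deg[10]=0, deg[4]=1.
Step 10: smallest deg-1 vertex = 4, p_10 = 8. Add edge {4,8}. Now deg[4]=0, deg[8]=1.
Final: two remaining deg-1 vertices are 8, 12. Add edge {8,12}.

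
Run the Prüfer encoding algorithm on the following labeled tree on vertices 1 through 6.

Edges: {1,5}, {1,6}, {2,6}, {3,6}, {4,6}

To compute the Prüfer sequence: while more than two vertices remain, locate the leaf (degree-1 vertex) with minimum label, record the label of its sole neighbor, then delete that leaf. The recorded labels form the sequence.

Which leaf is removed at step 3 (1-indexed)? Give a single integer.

Step 1: current leaves = {2,3,4,5}. Remove leaf 2 (neighbor: 6).
Step 2: current leaves = {3,4,5}. Remove leaf 3 (neighbor: 6).
Step 3: current leaves = {4,5}. Remove leaf 4 (neighbor: 6).

Answer: 4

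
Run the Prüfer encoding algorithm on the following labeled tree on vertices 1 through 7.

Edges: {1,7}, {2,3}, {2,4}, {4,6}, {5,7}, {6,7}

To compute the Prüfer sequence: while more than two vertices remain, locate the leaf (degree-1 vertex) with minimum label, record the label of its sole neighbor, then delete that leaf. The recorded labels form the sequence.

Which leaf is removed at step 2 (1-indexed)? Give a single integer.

Step 1: current leaves = {1,3,5}. Remove leaf 1 (neighbor: 7).
Step 2: current leaves = {3,5}. Remove leaf 3 (neighbor: 2).

Answer: 3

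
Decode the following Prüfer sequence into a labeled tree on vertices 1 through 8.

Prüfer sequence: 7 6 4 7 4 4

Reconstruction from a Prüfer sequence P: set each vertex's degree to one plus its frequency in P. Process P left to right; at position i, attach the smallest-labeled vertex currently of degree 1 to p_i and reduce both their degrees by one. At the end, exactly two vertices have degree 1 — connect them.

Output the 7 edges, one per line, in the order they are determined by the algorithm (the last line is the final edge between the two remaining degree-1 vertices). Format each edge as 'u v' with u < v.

Answer: 1 7
2 6
3 4
5 7
4 6
4 7
4 8

Derivation:
Initial degrees: {1:1, 2:1, 3:1, 4:4, 5:1, 6:2, 7:3, 8:1}
Step 1: smallest deg-1 vertex = 1, p_1 = 7. Add edge {1,7}. Now deg[1]=0, deg[7]=2.
Step 2: smallest deg-1 vertex = 2, p_2 = 6. Add edge {2,6}. Now deg[2]=0, deg[6]=1.
Step 3: smallest deg-1 vertex = 3, p_3 = 4. Add edge {3,4}. Now deg[3]=0, deg[4]=3.
Step 4: smallest deg-1 vertex = 5, p_4 = 7. Add edge {5,7}. Now deg[5]=0, deg[7]=1.
Step 5: smallest deg-1 vertex = 6, p_5 = 4. Add edge {4,6}. Now deg[6]=0, deg[4]=2.
Step 6: smallest deg-1 vertex = 7, p_6 = 4. Add edge {4,7}. Now deg[7]=0, deg[4]=1.
Final: two remaining deg-1 vertices are 4, 8. Add edge {4,8}.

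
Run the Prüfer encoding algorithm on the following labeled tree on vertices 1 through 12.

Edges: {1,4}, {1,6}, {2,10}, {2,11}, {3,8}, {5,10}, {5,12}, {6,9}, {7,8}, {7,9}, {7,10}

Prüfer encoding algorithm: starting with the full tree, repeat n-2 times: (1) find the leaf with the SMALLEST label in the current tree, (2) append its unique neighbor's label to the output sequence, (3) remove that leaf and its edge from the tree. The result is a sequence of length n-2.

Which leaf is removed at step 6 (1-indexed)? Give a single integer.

Step 1: current leaves = {3,4,11,12}. Remove leaf 3 (neighbor: 8).
Step 2: current leaves = {4,8,11,12}. Remove leaf 4 (neighbor: 1).
Step 3: current leaves = {1,8,11,12}. Remove leaf 1 (neighbor: 6).
Step 4: current leaves = {6,8,11,12}. Remove leaf 6 (neighbor: 9).
Step 5: current leaves = {8,9,11,12}. Remove leaf 8 (neighbor: 7).
Step 6: current leaves = {9,11,12}. Remove leaf 9 (neighbor: 7).

Answer: 9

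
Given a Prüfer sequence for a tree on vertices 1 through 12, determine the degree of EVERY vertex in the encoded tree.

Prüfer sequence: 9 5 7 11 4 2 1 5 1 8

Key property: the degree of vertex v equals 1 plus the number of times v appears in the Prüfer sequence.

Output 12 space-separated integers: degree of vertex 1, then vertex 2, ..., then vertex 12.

Answer: 3 2 1 2 3 1 2 2 2 1 2 1

Derivation:
p_1 = 9: count[9] becomes 1
p_2 = 5: count[5] becomes 1
p_3 = 7: count[7] becomes 1
p_4 = 11: count[11] becomes 1
p_5 = 4: count[4] becomes 1
p_6 = 2: count[2] becomes 1
p_7 = 1: count[1] becomes 1
p_8 = 5: count[5] becomes 2
p_9 = 1: count[1] becomes 2
p_10 = 8: count[8] becomes 1
Degrees (1 + count): deg[1]=1+2=3, deg[2]=1+1=2, deg[3]=1+0=1, deg[4]=1+1=2, deg[5]=1+2=3, deg[6]=1+0=1, deg[7]=1+1=2, deg[8]=1+1=2, deg[9]=1+1=2, deg[10]=1+0=1, deg[11]=1+1=2, deg[12]=1+0=1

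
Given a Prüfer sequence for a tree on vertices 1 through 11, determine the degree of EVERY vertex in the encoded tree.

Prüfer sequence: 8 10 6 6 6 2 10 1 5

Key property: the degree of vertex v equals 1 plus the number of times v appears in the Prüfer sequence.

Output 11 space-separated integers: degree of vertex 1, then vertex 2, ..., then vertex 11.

Answer: 2 2 1 1 2 4 1 2 1 3 1

Derivation:
p_1 = 8: count[8] becomes 1
p_2 = 10: count[10] becomes 1
p_3 = 6: count[6] becomes 1
p_4 = 6: count[6] becomes 2
p_5 = 6: count[6] becomes 3
p_6 = 2: count[2] becomes 1
p_7 = 10: count[10] becomes 2
p_8 = 1: count[1] becomes 1
p_9 = 5: count[5] becomes 1
Degrees (1 + count): deg[1]=1+1=2, deg[2]=1+1=2, deg[3]=1+0=1, deg[4]=1+0=1, deg[5]=1+1=2, deg[6]=1+3=4, deg[7]=1+0=1, deg[8]=1+1=2, deg[9]=1+0=1, deg[10]=1+2=3, deg[11]=1+0=1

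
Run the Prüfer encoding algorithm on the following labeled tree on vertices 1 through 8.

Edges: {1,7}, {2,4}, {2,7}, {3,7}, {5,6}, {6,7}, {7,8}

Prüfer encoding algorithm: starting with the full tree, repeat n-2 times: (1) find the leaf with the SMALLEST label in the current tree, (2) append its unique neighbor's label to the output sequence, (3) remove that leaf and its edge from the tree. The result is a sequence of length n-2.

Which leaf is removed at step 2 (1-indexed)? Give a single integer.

Step 1: current leaves = {1,3,4,5,8}. Remove leaf 1 (neighbor: 7).
Step 2: current leaves = {3,4,5,8}. Remove leaf 3 (neighbor: 7).

Answer: 3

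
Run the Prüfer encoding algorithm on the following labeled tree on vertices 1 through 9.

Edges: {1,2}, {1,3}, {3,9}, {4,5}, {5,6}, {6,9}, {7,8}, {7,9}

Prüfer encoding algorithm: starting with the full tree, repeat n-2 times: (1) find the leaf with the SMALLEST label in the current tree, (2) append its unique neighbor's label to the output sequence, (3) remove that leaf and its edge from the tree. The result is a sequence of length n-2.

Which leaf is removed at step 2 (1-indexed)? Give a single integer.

Step 1: current leaves = {2,4,8}. Remove leaf 2 (neighbor: 1).
Step 2: current leaves = {1,4,8}. Remove leaf 1 (neighbor: 3).

Answer: 1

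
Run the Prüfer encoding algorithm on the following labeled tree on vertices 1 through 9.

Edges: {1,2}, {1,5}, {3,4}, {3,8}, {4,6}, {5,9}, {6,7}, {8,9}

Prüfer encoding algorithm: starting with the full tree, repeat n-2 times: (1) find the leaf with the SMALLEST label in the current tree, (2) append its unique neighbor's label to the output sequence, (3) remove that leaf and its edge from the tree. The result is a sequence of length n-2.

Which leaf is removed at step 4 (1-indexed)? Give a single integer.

Answer: 7

Derivation:
Step 1: current leaves = {2,7}. Remove leaf 2 (neighbor: 1).
Step 2: current leaves = {1,7}. Remove leaf 1 (neighbor: 5).
Step 3: current leaves = {5,7}. Remove leaf 5 (neighbor: 9).
Step 4: current leaves = {7,9}. Remove leaf 7 (neighbor: 6).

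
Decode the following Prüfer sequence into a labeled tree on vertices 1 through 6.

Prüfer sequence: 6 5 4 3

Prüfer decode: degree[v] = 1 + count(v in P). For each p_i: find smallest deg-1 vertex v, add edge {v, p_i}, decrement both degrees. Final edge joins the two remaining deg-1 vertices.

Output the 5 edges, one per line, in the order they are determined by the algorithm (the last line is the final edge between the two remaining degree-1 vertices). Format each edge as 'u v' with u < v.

Initial degrees: {1:1, 2:1, 3:2, 4:2, 5:2, 6:2}
Step 1: smallest deg-1 vertex = 1, p_1 = 6. Add edge {1,6}. Now deg[1]=0, deg[6]=1.
Step 2: smallest deg-1 vertex = 2, p_2 = 5. Add edge {2,5}. Now deg[2]=0, deg[5]=1.
Step 3: smallest deg-1 vertex = 5, p_3 = 4. Add edge {4,5}. Now deg[5]=0, deg[4]=1.
Step 4: smallest deg-1 vertex = 4, p_4 = 3. Add edge {3,4}. Now deg[4]=0, deg[3]=1.
Final: two remaining deg-1 vertices are 3, 6. Add edge {3,6}.

Answer: 1 6
2 5
4 5
3 4
3 6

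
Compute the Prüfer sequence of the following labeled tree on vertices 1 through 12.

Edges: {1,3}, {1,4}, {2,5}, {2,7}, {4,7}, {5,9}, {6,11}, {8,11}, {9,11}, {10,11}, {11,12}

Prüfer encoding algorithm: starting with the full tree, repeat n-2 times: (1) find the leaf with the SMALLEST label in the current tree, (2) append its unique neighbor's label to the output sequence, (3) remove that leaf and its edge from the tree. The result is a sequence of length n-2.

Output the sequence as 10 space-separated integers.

Step 1: leaves = {3,6,8,10,12}. Remove smallest leaf 3, emit neighbor 1.
Step 2: leaves = {1,6,8,10,12}. Remove smallest leaf 1, emit neighbor 4.
Step 3: leaves = {4,6,8,10,12}. Remove smallest leaf 4, emit neighbor 7.
Step 4: leaves = {6,7,8,10,12}. Remove smallest leaf 6, emit neighbor 11.
Step 5: leaves = {7,8,10,12}. Remove smallest leaf 7, emit neighbor 2.
Step 6: leaves = {2,8,10,12}. Remove smallest leaf 2, emit neighbor 5.
Step 7: leaves = {5,8,10,12}. Remove smallest leaf 5, emit neighbor 9.
Step 8: leaves = {8,9,10,12}. Remove smallest leaf 8, emit neighbor 11.
Step 9: leaves = {9,10,12}. Remove smallest leaf 9, emit neighbor 11.
Step 10: leaves = {10,12}. Remove smallest leaf 10, emit neighbor 11.
Done: 2 vertices remain (11, 12). Sequence = [1 4 7 11 2 5 9 11 11 11]

Answer: 1 4 7 11 2 5 9 11 11 11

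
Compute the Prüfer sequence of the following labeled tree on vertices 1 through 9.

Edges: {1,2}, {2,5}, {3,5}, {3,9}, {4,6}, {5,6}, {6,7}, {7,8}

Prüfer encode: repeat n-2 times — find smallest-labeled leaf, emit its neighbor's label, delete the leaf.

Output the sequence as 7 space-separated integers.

Step 1: leaves = {1,4,8,9}. Remove smallest leaf 1, emit neighbor 2.
Step 2: leaves = {2,4,8,9}. Remove smallest leaf 2, emit neighbor 5.
Step 3: leaves = {4,8,9}. Remove smallest leaf 4, emit neighbor 6.
Step 4: leaves = {8,9}. Remove smallest leaf 8, emit neighbor 7.
Step 5: leaves = {7,9}. Remove smallest leaf 7, emit neighbor 6.
Step 6: leaves = {6,9}. Remove smallest leaf 6, emit neighbor 5.
Step 7: leaves = {5,9}. Remove smallest leaf 5, emit neighbor 3.
Done: 2 vertices remain (3, 9). Sequence = [2 5 6 7 6 5 3]

Answer: 2 5 6 7 6 5 3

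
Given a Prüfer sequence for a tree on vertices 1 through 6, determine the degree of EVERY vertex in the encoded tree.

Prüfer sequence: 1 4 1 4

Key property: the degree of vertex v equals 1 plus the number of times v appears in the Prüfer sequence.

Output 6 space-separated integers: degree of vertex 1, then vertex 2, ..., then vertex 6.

p_1 = 1: count[1] becomes 1
p_2 = 4: count[4] becomes 1
p_3 = 1: count[1] becomes 2
p_4 = 4: count[4] becomes 2
Degrees (1 + count): deg[1]=1+2=3, deg[2]=1+0=1, deg[3]=1+0=1, deg[4]=1+2=3, deg[5]=1+0=1, deg[6]=1+0=1

Answer: 3 1 1 3 1 1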